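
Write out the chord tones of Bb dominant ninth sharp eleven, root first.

Bb  D  F  Ab  C  E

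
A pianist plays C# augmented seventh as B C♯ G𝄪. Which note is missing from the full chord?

The full C# augmented seventh chord is C♯, E♯, G𝄪, B.
Comparing with the voicing, the major 3rd (3rd) — E♯ — is absent.

E♯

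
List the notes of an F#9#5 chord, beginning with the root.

F#9#5: dominant ninth sharp five on F#.
- root: F#
- major 3rd: A#
- augmented 5th: C##
- minor 7th: E
- major 9th: G#

F# A# C## E G#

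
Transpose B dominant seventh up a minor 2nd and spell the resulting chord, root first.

C E G B-flat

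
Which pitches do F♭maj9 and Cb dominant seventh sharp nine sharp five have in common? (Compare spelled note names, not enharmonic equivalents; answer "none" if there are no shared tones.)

F♭maj9: Fb Ab Cb Eb Gb
Cb dominant seventh sharp nine sharp five: Cb Eb G Bbb D
Common to both → Cb, Eb.

Cb, Eb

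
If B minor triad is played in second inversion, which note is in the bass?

F#

B minor triad = B–D–F#. Second inversion → fifth in the bass = F#.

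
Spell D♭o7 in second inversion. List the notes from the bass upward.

Abb, Cbb, Db, Fb

D♭o7 = Db–Fb–Abb–Cbb; second inversion → fifth (Abb) lowest.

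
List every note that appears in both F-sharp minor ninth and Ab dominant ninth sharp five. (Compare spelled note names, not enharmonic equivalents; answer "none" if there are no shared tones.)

F-sharp minor ninth: F-sharp A C-sharp E G-sharp
Ab dominant ninth sharp five: A-flat C E G-flat B-flat
Common to both → E.

E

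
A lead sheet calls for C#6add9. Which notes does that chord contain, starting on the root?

C#6add9: six-nine on C♯.
root → C♯
3rd (major 3rd) → E♯
5th (perfect 5th) → G♯
6th (major 6th) → A♯
9th (major 9th) → D♯

C♯ – E♯ – G♯ – A♯ – D♯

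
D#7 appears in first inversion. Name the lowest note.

F##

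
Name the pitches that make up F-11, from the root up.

F-11 is a minor eleventh built on F.
F — root
Ab — minor 3rd
C — perfect 5th
Eb — minor 7th
G — major 9th
Bb — perfect 11th

F, Ab, C, Eb, G, Bb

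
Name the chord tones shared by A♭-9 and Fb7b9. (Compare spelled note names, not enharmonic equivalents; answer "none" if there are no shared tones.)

A♭-9 = Ab, Cb, Eb, Gb, Bb.
Fb7b9 = Fb, Ab, Cb, Ebb, Gbb.
Shared: Ab, Cb.

Ab  Cb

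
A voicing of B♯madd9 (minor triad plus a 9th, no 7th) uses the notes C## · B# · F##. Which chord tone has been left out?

D#

B♯madd9 = B#, D#, F##, C##. The voicing lacks the 3rd (minor 3rd), D#.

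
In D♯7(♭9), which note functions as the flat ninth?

E

Root of D♯7(♭9) = D♯. The 9th is a minor 9th: D♯ up a minor 9th → E.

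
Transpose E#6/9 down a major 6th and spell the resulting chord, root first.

G#, B#, D#, E#, A#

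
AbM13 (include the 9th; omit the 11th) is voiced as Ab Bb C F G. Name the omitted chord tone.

Eb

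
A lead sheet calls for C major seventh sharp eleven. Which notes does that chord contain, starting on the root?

C major seventh sharp eleven: major seventh sharp eleven on C.
C — root
E — major 3rd
G — perfect 5th
B — major 7th
F# — augmented 11th

C  E  G  B  F#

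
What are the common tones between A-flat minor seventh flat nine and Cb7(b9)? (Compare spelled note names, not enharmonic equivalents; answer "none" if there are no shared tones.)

Cb, Eb, Gb, Bbb

A-flat minor seventh flat nine: Ab Cb Eb Gb Bbb
Cb7(b9): Cb Eb Gb Bbb Dbb
Common to both → Cb, Eb, Gb, Bbb.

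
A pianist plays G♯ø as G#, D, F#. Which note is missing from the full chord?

B

The full G♯ø chord is G#, B, D, F#.
Comparing with the voicing, the minor 3rd (3rd) — B — is absent.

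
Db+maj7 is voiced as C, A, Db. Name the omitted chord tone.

F

Db+maj7 = Db, F, A, C. The voicing lacks the 3rd (major 3rd), F.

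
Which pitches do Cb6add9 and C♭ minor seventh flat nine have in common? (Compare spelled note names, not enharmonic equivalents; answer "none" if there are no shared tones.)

C♭, G♭

Cb6add9: C♭ E♭ G♭ A♭ D♭
C♭ minor seventh flat nine: C♭ E𝄫 G♭ B𝄫 D𝄫
Common to both → C♭, G♭.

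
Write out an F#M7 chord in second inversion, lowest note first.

C#  E#  F#  A#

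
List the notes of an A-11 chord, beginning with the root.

A C E G B D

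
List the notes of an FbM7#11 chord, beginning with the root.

FbM7#11: major seventh sharp eleven on Fb.
Fb — root
Ab — major 3rd
Cb — perfect 5th
Eb — major 7th
Bb — augmented 11th

Fb  Ab  Cb  Eb  Bb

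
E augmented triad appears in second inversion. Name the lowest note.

B-sharp

E augmented triad in root position is E–G-sharp–B-sharp.
Second inversion places the fifth in the bass, which is B-sharp.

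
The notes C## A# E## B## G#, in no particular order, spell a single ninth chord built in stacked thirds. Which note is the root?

A#

Arranged so that each adjacent pair is a third by letter name: A# – C## – E## – G# – B##.
The bottom of that stack, A#, is the root (this is A# dominant seventh sharp nine sharp five).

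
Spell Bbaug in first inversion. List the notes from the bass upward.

Bbaug = Bb–D–F#; first inversion → third (D) lowest.

D  F#  Bb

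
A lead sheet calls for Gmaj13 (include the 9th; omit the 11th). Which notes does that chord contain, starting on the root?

Gmaj13 is a major thirteenth built on G.
Root: G
Major 3rd (3rd): B
Perfect 5th (5th): D
Major 7th (7th): F#
Major 9th (9th): A
Major 13th (13th): E

G, B, D, F#, A, E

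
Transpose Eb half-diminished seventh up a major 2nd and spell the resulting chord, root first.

F – A♭ – C♭ – E♭

A major 2nd up from E♭ is F, so the new chord is F half-diminished seventh.
Root: F
Minor 3rd (3rd): A♭
Diminished 5th (5th): C♭
Minor 7th (7th): E♭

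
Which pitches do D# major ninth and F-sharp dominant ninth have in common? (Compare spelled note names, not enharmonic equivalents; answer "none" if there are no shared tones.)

D# major ninth: D-sharp F-double-sharp A-sharp C-double-sharp E-sharp
F-sharp dominant ninth: F-sharp A-sharp C-sharp E G-sharp
Common to both → A-sharp.

A-sharp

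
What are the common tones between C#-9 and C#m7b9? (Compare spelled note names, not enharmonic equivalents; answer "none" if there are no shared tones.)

C#, E, G#, B

C#-9: C# E G# B D#
C#m7b9: C# E G# B D
Common to both → C#, E, G#, B.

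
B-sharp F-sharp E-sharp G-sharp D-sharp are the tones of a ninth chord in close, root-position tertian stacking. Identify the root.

Arranged so that each adjacent pair is a third by letter name: E-sharp – G-sharp – B-sharp – D-sharp – F-sharp.
The bottom of that stack, E-sharp, is the root (this is E-sharp minor seventh flat nine).

E-sharp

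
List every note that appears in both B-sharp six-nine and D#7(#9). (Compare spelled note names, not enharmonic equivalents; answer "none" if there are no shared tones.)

B-sharp six-nine = B#, D##, F##, G##, C##.
D#7(#9) = D#, F##, A#, C#, E##.
Shared: F##.

F##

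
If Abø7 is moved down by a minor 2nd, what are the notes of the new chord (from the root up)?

Ab down a minor 2nd → G. New chord: G half-diminished seventh.
- root: G
- minor 3rd: Bb
- diminished 5th: Db
- minor 7th: F

G, Bb, Db, F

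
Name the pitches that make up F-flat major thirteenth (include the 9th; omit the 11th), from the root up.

Fb  Ab  Cb  Eb  Gb  Db

Root Fb, quality major thirteenth:
Fb — root
Ab — major 3rd
Cb — perfect 5th
Eb — major 7th
Gb — major 9th
Db — major 13th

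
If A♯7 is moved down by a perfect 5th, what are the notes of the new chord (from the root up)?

A perfect 5th down from A# is D#, so the new chord is D# dominant seventh.
- root: D#
- major 3rd: F##
- perfect 5th: A#
- minor 7th: C#

D#, F##, A#, C#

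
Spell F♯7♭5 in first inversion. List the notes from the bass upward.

F♯7♭5 = F#–A#–C–E; first inversion → third (A#) lowest.

A#  C  E  F#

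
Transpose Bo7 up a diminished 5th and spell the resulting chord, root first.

F – A♭ – C♭ – E𝄫

A diminished 5th up from B is F, so the new chord is F diminished seventh.
- root: F
- minor 3rd: A♭
- diminished 5th: C♭
- diminished 7th: E𝄫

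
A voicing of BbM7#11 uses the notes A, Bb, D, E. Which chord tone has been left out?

BbM7#11 = Bb, D, F, A, E. The voicing lacks the 5th (perfect 5th), F.

F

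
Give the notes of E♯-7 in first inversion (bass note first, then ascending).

In root position, E♯-7 is E#–G#–B#–D#.
First inversion puts the third (G#) in the bass.

G# B# D# E#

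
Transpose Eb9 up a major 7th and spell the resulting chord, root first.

D, F#, A, C, E

A major 7th up from Eb is D, so the new chord is D dominant ninth.
Root: D
Major 3rd (3rd): F#
Perfect 5th (5th): A
Minor 7th (7th): C
Major 9th (9th): E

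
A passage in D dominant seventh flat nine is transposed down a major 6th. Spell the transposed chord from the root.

F – A – C – Eb – Gb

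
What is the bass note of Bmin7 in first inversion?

Bmin7 in root position is B–D–F#–A.
First inversion places the third in the bass, which is D.

D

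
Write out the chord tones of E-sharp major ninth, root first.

E-sharp major ninth is a major ninth built on E-sharp.
- root: E-sharp
- major 3rd: G-double-sharp
- perfect 5th: B-sharp
- major 7th: D-double-sharp
- major 9th: F-double-sharp

E-sharp, G-double-sharp, B-sharp, D-double-sharp, F-double-sharp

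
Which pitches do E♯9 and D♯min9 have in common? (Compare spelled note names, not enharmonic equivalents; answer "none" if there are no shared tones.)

E#, D#

E♯9 = E#, G##, B#, D#, F##.
D♯min9 = D#, F#, A#, C#, E#.
Shared: E#, D#.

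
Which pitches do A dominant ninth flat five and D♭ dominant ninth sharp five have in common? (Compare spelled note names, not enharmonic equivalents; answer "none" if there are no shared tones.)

A dominant ninth flat five = A, C-sharp, E-flat, G, B.
D♭ dominant ninth sharp five = D-flat, F, A, C-flat, E-flat.
Shared: A, E-flat.

A – E-flat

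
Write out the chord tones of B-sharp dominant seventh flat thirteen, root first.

B-sharp, D-double-sharp, F-double-sharp, A-sharp, G-sharp

B-sharp dominant seventh flat thirteen is a dominant seventh flat thirteen built on B-sharp.
root → B-sharp
3rd (major 3rd) → D-double-sharp
5th (perfect 5th) → F-double-sharp
7th (minor 7th) → A-sharp
13th (minor 13th) → G-sharp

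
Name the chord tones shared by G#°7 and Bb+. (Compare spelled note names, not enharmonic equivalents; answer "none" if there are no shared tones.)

D

G#°7: G# B D F
Bb+: Bb D F#
Common to both → D.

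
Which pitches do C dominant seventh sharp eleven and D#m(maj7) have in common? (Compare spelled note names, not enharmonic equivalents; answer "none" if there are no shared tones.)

C dominant seventh sharp eleven = C, E, G, Bb, F#.
D#m(maj7) = D#, F#, A#, C##.
Shared: F#.

F#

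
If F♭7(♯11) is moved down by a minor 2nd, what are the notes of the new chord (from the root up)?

Eb G Bb Db A

A minor 2nd down from Fb is Eb, so the new chord is Eb dominant seventh sharp eleven.
Root: Eb
Major 3rd (3rd): G
Perfect 5th (5th): Bb
Minor 7th (7th): Db
Augmented 11th (11th): A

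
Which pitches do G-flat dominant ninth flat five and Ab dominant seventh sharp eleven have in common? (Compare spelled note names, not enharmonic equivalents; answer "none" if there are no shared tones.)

G-flat  A-flat

G-flat dominant ninth flat five = G-flat, B-flat, D-double-flat, F-flat, A-flat.
Ab dominant seventh sharp eleven = A-flat, C, E-flat, G-flat, D.
Shared: G-flat, A-flat.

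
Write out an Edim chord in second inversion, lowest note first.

In root position, Edim is E–G–Bb.
Second inversion puts the fifth (Bb) in the bass.

Bb, E, G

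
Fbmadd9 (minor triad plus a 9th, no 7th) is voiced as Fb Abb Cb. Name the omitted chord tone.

Gb

Fbmadd9 = Fb, Abb, Cb, Gb. The voicing lacks the 9th (major 9th), Gb.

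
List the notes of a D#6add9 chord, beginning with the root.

D♯  F𝄪  A♯  B♯  E♯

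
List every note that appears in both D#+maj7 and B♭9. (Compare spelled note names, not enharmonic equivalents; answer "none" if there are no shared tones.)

none

D#+maj7 = D#, F##, A##, C##.
B♭9 = Bb, D, F, Ab, C.
Shared: none.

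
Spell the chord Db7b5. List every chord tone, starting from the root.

Db7b5: dominant seventh flat five on Db.
root → Db
3rd (major 3rd) → F
5th (diminished 5th) → Abb
7th (minor 7th) → Cb

Db  F  Abb  Cb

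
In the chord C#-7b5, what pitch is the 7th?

C#-7b5 is built on C#; its 7th is a minor 7th above the root.
A seventh above C uses the letter B, and the minor 7th above C# is B.

B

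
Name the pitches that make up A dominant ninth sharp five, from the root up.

A dominant ninth sharp five: dominant ninth sharp five on A.
Root: A
Major 3rd (3rd): C-sharp
Augmented 5th (5th): E-sharp
Minor 7th (7th): G
Major 9th (9th): B

A, C-sharp, E-sharp, G, B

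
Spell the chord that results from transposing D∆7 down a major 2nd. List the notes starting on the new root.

C  E  G  B

Transposed root: D → C (major 2nd down). So we spell C major seventh:
root → C
3rd (major 3rd) → E
5th (perfect 5th) → G
7th (major 7th) → B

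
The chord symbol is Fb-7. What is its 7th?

Ebb

Fb-7 is built on Fb; its 7th is a minor 7th above the root.
A seventh above F uses the letter E, and the minor 7th above Fb is Ebb.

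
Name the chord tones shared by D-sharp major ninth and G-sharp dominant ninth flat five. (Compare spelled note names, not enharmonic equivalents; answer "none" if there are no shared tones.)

D-sharp major ninth: D-sharp F-double-sharp A-sharp C-double-sharp E-sharp
G-sharp dominant ninth flat five: G-sharp B-sharp D F-sharp A-sharp
Common to both → A-sharp.

A-sharp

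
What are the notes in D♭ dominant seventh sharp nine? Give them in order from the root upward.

D♭ dominant seventh sharp nine is a dominant seventh sharp nine built on D-flat.
Root: D-flat
Major 3rd (3rd): F
Perfect 5th (5th): A-flat
Minor 7th (7th): C-flat
Augmented 9th (9th): E

D-flat  F  A-flat  C-flat  E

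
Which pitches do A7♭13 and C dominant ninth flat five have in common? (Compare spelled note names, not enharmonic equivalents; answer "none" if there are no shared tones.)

A7♭13 = A, C♯, E, G, F.
C dominant ninth flat five = C, E, G♭, B♭, D.
Shared: E.

E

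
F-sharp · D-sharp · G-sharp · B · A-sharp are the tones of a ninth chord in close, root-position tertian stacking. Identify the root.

G-sharp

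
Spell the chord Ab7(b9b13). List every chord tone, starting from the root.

Root Ab, quality dominant seventh flat nine flat thirteen:
- root: Ab
- major 3rd: C
- perfect 5th: Eb
- minor 7th: Gb
- minor 9th: Bbb
- minor 13th: Fb

Ab, C, Eb, Gb, Bbb, Fb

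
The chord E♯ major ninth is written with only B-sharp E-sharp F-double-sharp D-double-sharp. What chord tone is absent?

The full E♯ major ninth chord is E-sharp, G-double-sharp, B-sharp, D-double-sharp, F-double-sharp.
Comparing with the voicing, the major 3rd (3rd) — G-double-sharp — is absent.

G-double-sharp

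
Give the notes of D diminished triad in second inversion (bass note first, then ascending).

D diminished triad = D–F–A-flat; second inversion → fifth (A-flat) lowest.

A-flat  D  F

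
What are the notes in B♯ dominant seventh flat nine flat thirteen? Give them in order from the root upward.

B#, D##, F##, A#, C#, G#

Root B#, quality dominant seventh flat nine flat thirteen:
Root: B#
Major 3rd (3rd): D##
Perfect 5th (5th): F##
Minor 7th (7th): A#
Minor 9th (9th): C#
Minor 13th (13th): G#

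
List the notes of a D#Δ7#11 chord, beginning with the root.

D♯ F𝄪 A♯ C𝄪 G𝄪

Root D♯, quality major seventh sharp eleven:
- root: D♯
- major 3rd: F𝄪
- perfect 5th: A♯
- major 7th: C𝄪
- augmented 11th: G𝄪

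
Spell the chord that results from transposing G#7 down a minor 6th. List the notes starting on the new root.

A minor 6th down from G# is B#, so the new chord is B# dominant seventh.
root → B#
3rd (major 3rd) → D##
5th (perfect 5th) → F##
7th (minor 7th) → A#

B# – D## – F## – A#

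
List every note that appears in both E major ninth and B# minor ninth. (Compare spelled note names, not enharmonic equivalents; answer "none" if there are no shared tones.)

D#

E major ninth = E, G#, B, D#, F#.
B# minor ninth = B#, D#, F##, A#, C##.
Shared: D#.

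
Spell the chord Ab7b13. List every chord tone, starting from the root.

Ab  C  Eb  Gb  Fb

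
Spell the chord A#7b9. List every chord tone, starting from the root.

A#, C##, E#, G#, B

A#7b9 is a dominant seventh flat nine built on A#.
Root: A#
Major 3rd (3rd): C##
Perfect 5th (5th): E#
Minor 7th (7th): G#
Minor 9th (9th): B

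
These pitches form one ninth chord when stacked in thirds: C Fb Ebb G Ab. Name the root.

Fb

Arranged so that each adjacent pair is a third by letter name: Fb – Ab – C – Ebb – G.
The bottom of that stack, Fb, is the root (this is Fb dominant seventh sharp nine sharp five).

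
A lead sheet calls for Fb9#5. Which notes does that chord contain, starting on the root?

Fb9#5: dominant ninth sharp five on Fb.
root → Fb
3rd (major 3rd) → Ab
5th (augmented 5th) → C
7th (minor 7th) → Ebb
9th (major 9th) → Gb

Fb Ab C Ebb Gb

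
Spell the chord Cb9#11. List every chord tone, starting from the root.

Root Cb, quality dominant ninth sharp eleven:
- root: Cb
- major 3rd: Eb
- perfect 5th: Gb
- minor 7th: Bbb
- major 9th: Db
- augmented 11th: F

Cb, Eb, Gb, Bbb, Db, F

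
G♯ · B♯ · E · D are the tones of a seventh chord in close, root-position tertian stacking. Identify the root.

E

Arranged so that each adjacent pair is a third by letter name: E – G♯ – B♯ – D.
The bottom of that stack, E, is the root (this is E augmented seventh).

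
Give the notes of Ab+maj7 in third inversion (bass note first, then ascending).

Ab+maj7 = A♭–C–E–G; third inversion → seventh (G) lowest.

G, A♭, C, E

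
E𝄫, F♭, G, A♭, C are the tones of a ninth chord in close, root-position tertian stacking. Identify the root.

Stacking in thirds gives F♭ – A♭ – C – E𝄫 – G, so F♭ is the root — F♭ dominant seventh sharp nine sharp five.

F♭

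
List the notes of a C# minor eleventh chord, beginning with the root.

C♯ E G♯ B D♯ F♯

Root C♯, quality minor eleventh:
root → C♯
3rd (minor 3rd) → E
5th (perfect 5th) → G♯
7th (minor 7th) → B
9th (major 9th) → D♯
11th (perfect 11th) → F♯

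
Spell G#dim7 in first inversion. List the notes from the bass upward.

B D F G#

In root position, G#dim7 is G#–B–D–F.
First inversion puts the third (B) in the bass.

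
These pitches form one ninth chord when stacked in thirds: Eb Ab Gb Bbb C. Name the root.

Ab

Stacking in thirds gives Ab – C – Eb – Gb – Bbb, so Ab is the root — Ab dominant seventh flat nine.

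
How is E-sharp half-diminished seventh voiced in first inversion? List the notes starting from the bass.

G-sharp, B, D-sharp, E-sharp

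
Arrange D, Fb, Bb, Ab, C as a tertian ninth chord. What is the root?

Stacking in thirds gives Bb – D – Fb – Ab – C, so Bb is the root — Bb dominant ninth flat five.

Bb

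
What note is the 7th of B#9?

B#9 is built on B#; its 7th is a minor 7th above the root.
A seventh above B uses the letter A, and the minor 7th above B# is A#.

A#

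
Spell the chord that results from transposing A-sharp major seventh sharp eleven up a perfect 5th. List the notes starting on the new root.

E-sharp, G-double-sharp, B-sharp, D-double-sharp, A-double-sharp

A perfect 5th up from A-sharp is E-sharp, so the new chord is E-sharp major seventh sharp eleven.
- root: E-sharp
- major 3rd: G-double-sharp
- perfect 5th: B-sharp
- major 7th: D-double-sharp
- augmented 11th: A-double-sharp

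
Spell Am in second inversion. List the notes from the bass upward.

Am = A–C–E; second inversion → fifth (E) lowest.

E A C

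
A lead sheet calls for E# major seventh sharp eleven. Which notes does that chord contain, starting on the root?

E-sharp, G-double-sharp, B-sharp, D-double-sharp, A-double-sharp

Root E-sharp, quality major seventh sharp eleven:
- root: E-sharp
- major 3rd: G-double-sharp
- perfect 5th: B-sharp
- major 7th: D-double-sharp
- augmented 11th: A-double-sharp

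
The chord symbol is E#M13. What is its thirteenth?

E#M13 is built on E#; its 13th is a major 13th above the root.
A sixth above E uses the letter C, and the major 13th above E# is C##.

C##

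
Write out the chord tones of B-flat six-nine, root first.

B-flat six-nine is a six-nine built on Bb.
Root: Bb
Major 3rd (3rd): D
Perfect 5th (5th): F
Major 6th (6th): G
Major 9th (9th): C

Bb, D, F, G, C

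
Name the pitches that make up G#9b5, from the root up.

G#  B#  D  F#  A#

G#9b5: dominant ninth flat five on G#.
Root: G#
Major 3rd (3rd): B#
Diminished 5th (5th): D
Minor 7th (7th): F#
Major 9th (9th): A#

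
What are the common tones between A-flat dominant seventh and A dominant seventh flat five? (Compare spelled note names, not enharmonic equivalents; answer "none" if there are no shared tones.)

E-flat

A-flat dominant seventh = A-flat, C, E-flat, G-flat.
A dominant seventh flat five = A, C-sharp, E-flat, G.
Shared: E-flat.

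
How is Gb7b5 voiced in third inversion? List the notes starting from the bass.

In root position, Gb7b5 is Gb–Bb–Dbb–Fb.
Third inversion puts the seventh (Fb) in the bass.

Fb, Gb, Bb, Dbb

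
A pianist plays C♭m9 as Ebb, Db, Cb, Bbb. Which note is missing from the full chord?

Gb

The full C♭m9 chord is Cb, Ebb, Gb, Bbb, Db.
Comparing with the voicing, the perfect 5th (5th) — Gb — is absent.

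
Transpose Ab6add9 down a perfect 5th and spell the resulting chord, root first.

Ab down a perfect 5th → Db. New chord: Db six-nine.
root → Db
3rd (major 3rd) → F
5th (perfect 5th) → Ab
6th (major 6th) → Bb
9th (major 9th) → Eb

Db, F, Ab, Bb, Eb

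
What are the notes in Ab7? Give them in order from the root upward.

Ab – C – Eb – Gb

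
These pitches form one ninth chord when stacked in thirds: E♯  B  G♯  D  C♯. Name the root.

Stacking in thirds gives C♯ – E♯ – G♯ – B – D, so C♯ is the root — C♯ dominant seventh flat nine.

C♯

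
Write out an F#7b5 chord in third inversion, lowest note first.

F#7b5 = F#–A#–C–E; third inversion → seventh (E) lowest.

E F# A# C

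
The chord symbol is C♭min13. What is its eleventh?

F♭

Root of C♭min13 = C♭. The 11th is a perfect 11th: C♭ up a perfect 11th → F♭.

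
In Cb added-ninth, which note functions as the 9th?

D-flat

Root of Cb added-ninth = C-flat. The 9th is a major 9th: C-flat up a major 9th → D-flat.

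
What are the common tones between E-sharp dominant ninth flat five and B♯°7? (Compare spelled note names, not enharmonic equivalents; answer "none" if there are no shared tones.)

D#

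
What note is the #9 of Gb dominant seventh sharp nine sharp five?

Gb dominant seventh sharp nine sharp five is built on Gb; its 9th is an augmented 9th above the root.
A second above G uses the letter A, and the augmented 9th above Gb is A.

A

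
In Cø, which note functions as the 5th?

Cø is built on C; its 5th is a diminished 5th above the root.
A fifth above C uses the letter G, and the diminished 5th above C is G♭.

G♭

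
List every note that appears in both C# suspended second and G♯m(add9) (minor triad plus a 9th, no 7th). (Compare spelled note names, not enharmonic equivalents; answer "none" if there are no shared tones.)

C# suspended second: C# D# G#
G♯m(add9): G# B D# A#
Common to both → D#, G#.

D# G#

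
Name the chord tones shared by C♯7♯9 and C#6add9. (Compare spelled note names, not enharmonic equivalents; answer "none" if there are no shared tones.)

C# E# G#

C♯7♯9: C# E# G# B D##
C#6add9: C# E# G# A# D#
Common to both → C#, E#, G#.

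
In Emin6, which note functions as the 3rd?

G

Root of Emin6 = E. The 3rd is a minor 3rd: E up a minor 3rd → G.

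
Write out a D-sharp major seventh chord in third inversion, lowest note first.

In root position, D-sharp major seventh is D#–F##–A#–C##.
Third inversion puts the seventh (C##) in the bass.

C##, D#, F##, A#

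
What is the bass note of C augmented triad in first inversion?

E

C augmented triad = C–E–G-sharp. First inversion → third in the bass = E.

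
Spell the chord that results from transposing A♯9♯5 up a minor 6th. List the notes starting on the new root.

F♯ – A♯ – C𝄪 – E – G♯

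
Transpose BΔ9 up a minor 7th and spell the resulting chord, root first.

B up a minor 7th → A. New chord: A major ninth.
- root: A
- major 3rd: C#
- perfect 5th: E
- major 7th: G#
- major 9th: B

A – C# – E – G# – B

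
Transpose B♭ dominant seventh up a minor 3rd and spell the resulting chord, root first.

B-flat up a minor 3rd → D-flat. New chord: D-flat dominant seventh.
root → D-flat
3rd (major 3rd) → F
5th (perfect 5th) → A-flat
7th (minor 7th) → C-flat

D-flat, F, A-flat, C-flat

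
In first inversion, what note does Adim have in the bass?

Adim = A–C–E♭. First inversion → third in the bass = C.

C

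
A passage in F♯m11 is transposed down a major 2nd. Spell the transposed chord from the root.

E  G  B  D  F#  A

A major 2nd down from F# is E, so the new chord is E minor eleventh.
root → E
3rd (minor 3rd) → G
5th (perfect 5th) → B
7th (minor 7th) → D
9th (major 9th) → F#
11th (perfect 11th) → A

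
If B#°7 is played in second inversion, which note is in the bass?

B#°7 in root position is B♯–D♯–F♯–A.
Second inversion places the fifth in the bass, which is F♯.

F♯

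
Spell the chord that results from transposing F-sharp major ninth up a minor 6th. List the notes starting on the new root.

A minor 6th up from F# is D, so the new chord is D major ninth.
root → D
3rd (major 3rd) → F#
5th (perfect 5th) → A
7th (major 7th) → C#
9th (major 9th) → E

D, F#, A, C#, E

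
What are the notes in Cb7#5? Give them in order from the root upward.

Cb7#5 is an augmented seventh built on Cb.
Root: Cb
Major 3rd (3rd): Eb
Augmented 5th (5th): G
Minor 7th (7th): Bbb

Cb  Eb  G  Bbb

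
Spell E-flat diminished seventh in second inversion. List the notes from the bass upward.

In root position, E-flat diminished seventh is Eb–Gb–Bbb–Dbb.
Second inversion puts the fifth (Bbb) in the bass.

Bbb, Dbb, Eb, Gb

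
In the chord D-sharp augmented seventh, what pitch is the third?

Root of D-sharp augmented seventh = D-sharp. The 3rd is a major 3rd: D-sharp up a major 3rd → F-double-sharp.

F-double-sharp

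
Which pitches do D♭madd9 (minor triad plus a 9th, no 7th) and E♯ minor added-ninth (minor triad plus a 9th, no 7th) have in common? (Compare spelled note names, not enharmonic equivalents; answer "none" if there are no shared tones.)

D♭madd9: Db Fb Ab Eb
E♯ minor added-ninth: E# G# B# F##
Common to both → none.

none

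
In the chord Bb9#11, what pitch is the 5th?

F

Root of Bb9#11 = Bb. The 5th is a perfect 5th: Bb up a perfect 5th → F.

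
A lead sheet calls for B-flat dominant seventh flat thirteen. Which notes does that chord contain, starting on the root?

Bb  D  F  Ab  Gb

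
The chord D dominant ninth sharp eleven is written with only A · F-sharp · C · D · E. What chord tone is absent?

G-sharp

D dominant ninth sharp eleven = D, F-sharp, A, C, E, G-sharp. The voicing lacks the 11th (augmented 11th), G-sharp.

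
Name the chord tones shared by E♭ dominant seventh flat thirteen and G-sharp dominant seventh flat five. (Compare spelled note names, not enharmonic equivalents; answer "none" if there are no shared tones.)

none

E♭ dominant seventh flat thirteen: E-flat G B-flat D-flat C-flat
G-sharp dominant seventh flat five: G-sharp B-sharp D F-sharp
Common to both → none.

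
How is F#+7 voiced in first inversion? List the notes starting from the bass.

F#+7 = F#–A#–C##–E; first inversion → third (A#) lowest.

A# C## E F#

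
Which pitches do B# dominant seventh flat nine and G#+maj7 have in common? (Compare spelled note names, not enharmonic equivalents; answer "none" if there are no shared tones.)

B# D## F##

B# dominant seventh flat nine: B# D## F## A# C#
G#+maj7: G# B# D## F##
Common to both → B#, D##, F##.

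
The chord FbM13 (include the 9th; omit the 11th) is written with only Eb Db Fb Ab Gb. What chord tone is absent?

FbM13 = Fb, Ab, Cb, Eb, Gb, Db. The voicing lacks the 5th (perfect 5th), Cb.

Cb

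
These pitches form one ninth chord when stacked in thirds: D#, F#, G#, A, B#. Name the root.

Arranged so that each adjacent pair is a third by letter name: G# – B# – D# – F# – A.
The bottom of that stack, G#, is the root (this is G# dominant seventh flat nine).

G#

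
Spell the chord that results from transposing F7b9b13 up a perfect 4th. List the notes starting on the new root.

Transposed root: F → Bb (perfect 4th up). So we spell Bb dominant seventh flat nine flat thirteen:
Root: Bb
Major 3rd (3rd): D
Perfect 5th (5th): F
Minor 7th (7th): Ab
Minor 9th (9th): Cb
Minor 13th (13th): Gb

Bb D F Ab Cb Gb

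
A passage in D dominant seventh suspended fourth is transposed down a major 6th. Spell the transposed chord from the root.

F – B♭ – C – E♭

D down a major 6th → F. New chord: F dominant seventh suspended fourth.
Root: F
Perfect 4th (4th): B♭
Perfect 5th (5th): C
Minor 7th (7th): E♭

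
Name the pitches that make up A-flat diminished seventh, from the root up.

A-flat C-flat E-double-flat G-double-flat

Root A-flat, quality diminished seventh:
Root: A-flat
Minor 3rd (3rd): C-flat
Diminished 5th (5th): E-double-flat
Diminished 7th (7th): G-double-flat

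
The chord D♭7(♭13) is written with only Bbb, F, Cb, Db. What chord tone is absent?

Ab

D♭7(♭13) = Db, F, Ab, Cb, Bbb. The voicing lacks the 5th (perfect 5th), Ab.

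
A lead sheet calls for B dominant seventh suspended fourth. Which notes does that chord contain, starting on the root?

B, E, F#, A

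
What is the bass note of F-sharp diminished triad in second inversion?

C

F-sharp diminished triad in root position is F-sharp–A–C.
Second inversion places the fifth in the bass, which is C.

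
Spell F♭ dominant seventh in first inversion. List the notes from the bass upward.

F♭ dominant seventh = F-flat–A-flat–C-flat–E-double-flat; first inversion → third (A-flat) lowest.

A-flat C-flat E-double-flat F-flat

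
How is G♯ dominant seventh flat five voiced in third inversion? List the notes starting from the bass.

In root position, G♯ dominant seventh flat five is G#–B#–D–F#.
Third inversion puts the seventh (F#) in the bass.

F#, G#, B#, D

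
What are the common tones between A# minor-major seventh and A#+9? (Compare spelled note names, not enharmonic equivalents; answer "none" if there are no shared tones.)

A#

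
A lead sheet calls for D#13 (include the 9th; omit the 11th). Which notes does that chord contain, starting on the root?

D#13 is a dominant thirteenth built on D#.
root → D#
3rd (major 3rd) → F##
5th (perfect 5th) → A#
7th (minor 7th) → C#
9th (major 9th) → E#
13th (major 13th) → B#

D# F## A# C# E# B#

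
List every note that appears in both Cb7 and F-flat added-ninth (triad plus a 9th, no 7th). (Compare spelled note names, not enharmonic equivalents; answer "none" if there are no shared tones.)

Cb7: C♭ E♭ G♭ B𝄫
F-flat added-ninth: F♭ A♭ C♭ G♭
Common to both → C♭, G♭.

C♭, G♭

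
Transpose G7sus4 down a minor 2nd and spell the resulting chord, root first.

F#, B, C#, E

Transposed root: G → F# (minor 2nd down). So we spell F# dominant seventh suspended fourth:
F# — root
B — perfect 4th
C# — perfect 5th
E — minor 7th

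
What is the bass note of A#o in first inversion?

A#o in root position is A#–C#–E.
First inversion places the third in the bass, which is C#.

C#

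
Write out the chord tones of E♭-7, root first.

Root Eb, quality minor seventh:
root → Eb
3rd (minor 3rd) → Gb
5th (perfect 5th) → Bb
7th (minor 7th) → Db

Eb – Gb – Bb – Db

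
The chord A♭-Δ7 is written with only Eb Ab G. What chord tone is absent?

Cb

The full A♭-Δ7 chord is Ab, Cb, Eb, G.
Comparing with the voicing, the minor 3rd (3rd) — Cb — is absent.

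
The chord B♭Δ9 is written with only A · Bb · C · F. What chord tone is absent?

D

The full B♭Δ9 chord is Bb, D, F, A, C.
Comparing with the voicing, the major 3rd (3rd) — D — is absent.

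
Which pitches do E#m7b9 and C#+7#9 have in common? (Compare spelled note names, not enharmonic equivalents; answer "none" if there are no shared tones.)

E#

E#m7b9: E# G# B# D# F#
C#+7#9: C# E# G## B D##
Common to both → E#.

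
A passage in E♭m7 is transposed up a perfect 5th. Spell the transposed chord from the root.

A perfect 5th up from Eb is Bb, so the new chord is Bb minor seventh.
Bb — root
Db — minor 3rd
F — perfect 5th
Ab — minor 7th

Bb, Db, F, Ab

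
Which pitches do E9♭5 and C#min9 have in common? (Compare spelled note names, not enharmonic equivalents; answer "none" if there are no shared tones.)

E9♭5: E G# Bb D F#
C#min9: C# E G# B D#
Common to both → E, G#.

E  G#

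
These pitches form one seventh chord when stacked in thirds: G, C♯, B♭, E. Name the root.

C♯

Arranged so that each adjacent pair is a third by letter name: C♯ – E – G – B♭.
The bottom of that stack, C♯, is the root (this is C♯ diminished seventh).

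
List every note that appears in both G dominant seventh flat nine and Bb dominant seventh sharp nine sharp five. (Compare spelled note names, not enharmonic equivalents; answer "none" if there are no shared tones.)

G dominant seventh flat nine = G, B, D, F, A-flat.
Bb dominant seventh sharp nine sharp five = B-flat, D, F-sharp, A-flat, C-sharp.
Shared: D, A-flat.

D  A-flat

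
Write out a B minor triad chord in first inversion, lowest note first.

B minor triad = B–D–F♯; first inversion → third (D) lowest.

D, F♯, B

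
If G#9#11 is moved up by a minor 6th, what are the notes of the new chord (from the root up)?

E, G#, B, D, F#, A#

Transposed root: G# → E (minor 6th up). So we spell E dominant ninth sharp eleven:
E — root
G# — major 3rd
B — perfect 5th
D — minor 7th
F# — major 9th
A# — augmented 11th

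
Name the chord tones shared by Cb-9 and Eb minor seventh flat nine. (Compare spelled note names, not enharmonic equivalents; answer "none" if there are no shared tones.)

Gb, Db

Cb-9 = Cb, Ebb, Gb, Bbb, Db.
Eb minor seventh flat nine = Eb, Gb, Bb, Db, Fb.
Shared: Gb, Db.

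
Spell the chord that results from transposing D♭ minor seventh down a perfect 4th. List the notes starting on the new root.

Ab Cb Eb Gb

A perfect 4th down from Db is Ab, so the new chord is Ab minor seventh.
- root: Ab
- minor 3rd: Cb
- perfect 5th: Eb
- minor 7th: Gb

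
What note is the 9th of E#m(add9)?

E#m(add9) is built on E#; its 9th is a major 9th above the root.
A second above E uses the letter F, and the major 9th above E# is F##.

F##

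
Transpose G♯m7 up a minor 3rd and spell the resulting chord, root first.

B, D, F#, A

Transposed root: G# → B (minor 3rd up). So we spell B minor seventh:
- root: B
- minor 3rd: D
- perfect 5th: F#
- minor 7th: A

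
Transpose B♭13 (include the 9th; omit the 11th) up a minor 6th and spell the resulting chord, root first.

Gb, Bb, Db, Fb, Ab, Eb

Transposed root: Bb → Gb (minor 6th up). So we spell Gb dominant thirteenth:
- root: Gb
- major 3rd: Bb
- perfect 5th: Db
- minor 7th: Fb
- major 9th: Ab
- major 13th: Eb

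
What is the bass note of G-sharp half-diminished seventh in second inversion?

D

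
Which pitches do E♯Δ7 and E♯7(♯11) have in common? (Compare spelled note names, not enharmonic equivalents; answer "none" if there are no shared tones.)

E#, G##, B#

E♯Δ7 = E#, G##, B#, D##.
E♯7(♯11) = E#, G##, B#, D#, A##.
Shared: E#, G##, B#.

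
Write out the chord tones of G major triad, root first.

G, B, D

G major triad: major triad on G.
root → G
3rd (major 3rd) → B
5th (perfect 5th) → D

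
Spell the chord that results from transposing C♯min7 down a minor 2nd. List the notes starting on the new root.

B#, D#, F##, A#

Transposed root: C# → B# (minor 2nd down). So we spell B# minor seventh:
root → B#
3rd (minor 3rd) → D#
5th (perfect 5th) → F##
7th (minor 7th) → A#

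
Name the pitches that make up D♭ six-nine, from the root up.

D♭, F, A♭, B♭, E♭

D♭ six-nine: six-nine on D♭.
Root: D♭
Major 3rd (3rd): F
Perfect 5th (5th): A♭
Major 6th (6th): B♭
Major 9th (9th): E♭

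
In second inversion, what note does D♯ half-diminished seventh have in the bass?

A

D♯ half-diminished seventh = D-sharp–F-sharp–A–C-sharp. Second inversion → fifth in the bass = A.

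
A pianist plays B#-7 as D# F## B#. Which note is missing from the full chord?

B#-7 = B#, D#, F##, A#. The voicing lacks the 7th (minor 7th), A#.

A#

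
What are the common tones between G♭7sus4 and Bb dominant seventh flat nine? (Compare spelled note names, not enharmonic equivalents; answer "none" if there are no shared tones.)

Cb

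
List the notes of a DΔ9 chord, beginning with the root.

D  F#  A  C#  E

DΔ9: major ninth on D.
D — root
F# — major 3rd
A — perfect 5th
C# — major 7th
E — major 9th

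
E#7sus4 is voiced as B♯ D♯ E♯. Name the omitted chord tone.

E#7sus4 = E♯, A♯, B♯, D♯. The voicing lacks the 4th (perfect 4th), A♯.

A♯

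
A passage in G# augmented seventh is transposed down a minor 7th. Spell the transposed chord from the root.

Transposed root: G-sharp → A-sharp (minor 7th down). So we spell A-sharp augmented seventh:
Root: A-sharp
Major 3rd (3rd): C-double-sharp
Augmented 5th (5th): E-double-sharp
Minor 7th (7th): G-sharp

A-sharp  C-double-sharp  E-double-sharp  G-sharp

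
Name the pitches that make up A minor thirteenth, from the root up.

A, C, E, G, B, D, F♯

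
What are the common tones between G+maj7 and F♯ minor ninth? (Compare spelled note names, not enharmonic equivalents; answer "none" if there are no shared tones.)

G+maj7: G B D# F#
F♯ minor ninth: F# A C# E G#
Common to both → F#.

F#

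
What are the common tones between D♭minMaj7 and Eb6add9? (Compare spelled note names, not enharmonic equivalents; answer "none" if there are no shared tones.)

D♭minMaj7: Db Fb Ab C
Eb6add9: Eb G Bb C F
Common to both → C.

C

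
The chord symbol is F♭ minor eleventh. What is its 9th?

G-flat

F♭ minor eleventh is built on F-flat; its 9th is a major 9th above the root.
A second above F uses the letter G, and the major 9th above F-flat is G-flat.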